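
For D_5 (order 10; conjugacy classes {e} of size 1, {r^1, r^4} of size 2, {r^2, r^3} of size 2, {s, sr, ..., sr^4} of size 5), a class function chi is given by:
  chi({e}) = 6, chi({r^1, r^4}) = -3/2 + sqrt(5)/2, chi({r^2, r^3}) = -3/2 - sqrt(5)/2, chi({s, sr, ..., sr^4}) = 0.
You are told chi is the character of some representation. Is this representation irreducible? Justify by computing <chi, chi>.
Not irreducible (reducible): <chi, chi> = 5 > 1.

Argument: <chi, chi> = (1/|G|) sum_C |C| * |chi(C)|^2 = (1/10)[1*|6|^2 + 2*|-3/2 + sqrt(5)/2|^2 + 2*|-3/2 - sqrt(5)/2|^2 + 5*|0|^2]
  = (1/10)[(36) + (7 - 3*sqrt(5)) + (3*sqrt(5) + 7) + (0)] = 50/10 = 5.
A character is irreducible iff <chi, chi> = 1, so this representation is reducible.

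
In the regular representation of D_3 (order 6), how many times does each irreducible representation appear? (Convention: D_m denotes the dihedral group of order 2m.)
Each irreducible V_i of dimension d_i appears with multiplicity d_i, i.e. rho_reg = (direct sum over all irreducibles V_i) d_i V_i. The irreducible dimensions for D_3 are 1, 1, 2: 2 irreducibles of dimension 1, each with multiplicity 1; 1 irreducible of dimension 2, with multiplicity 2. Total dimension 2*1*1 + 1*2*2 = 6 = |G|.

Why: General theorem: in the regular representation of a finite group G, each irreducible appears with multiplicity equal to its dimension. Check: dim(rho_reg) = sum d_i^2 = 1 + 1 + 4 = 6 = |G|.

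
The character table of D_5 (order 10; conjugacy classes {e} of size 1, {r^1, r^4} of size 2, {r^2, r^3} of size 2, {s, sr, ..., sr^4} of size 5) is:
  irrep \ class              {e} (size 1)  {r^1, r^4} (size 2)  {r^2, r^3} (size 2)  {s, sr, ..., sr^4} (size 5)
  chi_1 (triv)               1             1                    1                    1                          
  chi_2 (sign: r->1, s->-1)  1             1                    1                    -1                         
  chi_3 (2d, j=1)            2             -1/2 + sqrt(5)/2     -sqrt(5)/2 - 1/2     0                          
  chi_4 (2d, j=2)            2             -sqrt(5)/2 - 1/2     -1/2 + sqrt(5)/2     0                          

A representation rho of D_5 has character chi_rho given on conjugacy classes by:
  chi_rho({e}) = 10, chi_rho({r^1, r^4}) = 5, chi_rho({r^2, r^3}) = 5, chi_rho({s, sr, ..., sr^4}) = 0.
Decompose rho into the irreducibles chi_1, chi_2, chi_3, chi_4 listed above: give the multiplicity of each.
Multiplicities: chi_1: 3, chi_2: 3, chi_3: 1, chi_4: 1.

Working: Use <chi_rho, chi> = (1/|G|) sum_C |C| * chi_rho(C) * conj(chi(C)) with |G| = 10 for each irreducible chi in the table:
  <chi_rho, chi_1> = (1/10)[1*(10)*conj(1) + 2*(5)*conj(1) + 2*(5)*conj(1) + 5*(0)*conj(1)]
      = (1/10)[(10) + (10) + (10) + (0)] = 30/10 = 3
  <chi_rho, chi_2> = (1/10)[1*(10)*conj(1) + 2*(5)*conj(1) + 2*(5)*conj(1) + 5*(0)*conj(-1)]
      = (1/10)[(10) + (10) + (10) + (0)] = 30/10 = 3
  <chi_rho, chi_3> = (1/10)[1*(10)*conj(2) + 2*(5)*conj(-1/2 + sqrt(5)/2) + 2*(5)*conj(-sqrt(5)/2 - 1/2) + 5*(0)*conj(0)]
      = (1/10)[(20) + (-5 + 5*sqrt(5)) + (-5*sqrt(5) - 5) + (0)] = 10/10 = 1
  <chi_rho, chi_4> = (1/10)[1*(10)*conj(2) + 2*(5)*conj(-sqrt(5)/2 - 1/2) + 2*(5)*conj(-1/2 + sqrt(5)/2) + 5*(0)*conj(0)]
      = (1/10)[(20) + (-5*sqrt(5) - 5) + (-5 + 5*sqrt(5)) + (0)] = 10/10 = 1
Dimension check: dim(rho) = sum (mult * dim) = 3*1 + 3*1 + 1*2 + 1*2 = 10 = chi_rho(e) = 10.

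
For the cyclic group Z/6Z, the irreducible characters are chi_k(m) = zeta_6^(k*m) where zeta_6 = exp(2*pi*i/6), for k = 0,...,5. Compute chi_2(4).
chi_2(4) = zeta_6^8 = exp(2*I*pi/3)

Details: chi_2(4) = zeta_6^(2*4) = zeta_6^8. Since zeta_6^6 = 1, this equals zeta_6^2 = exp(2*pi*i*2/6) = exp(2*I*pi/3).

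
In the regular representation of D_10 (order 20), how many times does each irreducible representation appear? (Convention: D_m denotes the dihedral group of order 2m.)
Each irreducible V_i of dimension d_i appears with multiplicity d_i, i.e. rho_reg = (direct sum over all irreducibles V_i) d_i V_i. The irreducible dimensions for D_10 are 1, 1, 1, 1, 2, 2, 2, 2: 4 irreducibles of dimension 1, each with multiplicity 1; 4 irreducibles of dimension 2, each with multiplicity 2. Total dimension 4*1*1 + 4*2*2 = 20 = |G|.

Working: General theorem: in the regular representation of a finite group G, each irreducible appears with multiplicity equal to its dimension. Check: dim(rho_reg) = sum d_i^2 = 1 + 1 + 1 + 1 + 4 + 4 + 4 + 4 = 20 = |G|.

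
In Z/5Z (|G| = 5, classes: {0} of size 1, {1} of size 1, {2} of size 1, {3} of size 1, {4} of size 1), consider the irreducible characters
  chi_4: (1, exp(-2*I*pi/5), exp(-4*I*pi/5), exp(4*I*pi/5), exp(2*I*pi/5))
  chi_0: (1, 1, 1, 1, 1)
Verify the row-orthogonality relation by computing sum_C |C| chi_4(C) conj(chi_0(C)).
Sum = 0; so <chi_4, chi_0> = 0 (distinct irreducibles are orthogonal).

Compute term by term over conjugacy classes (|C| * chi_4(C) * conj(chi_0(C))):
  1*(1)*conj(1) + 1*(exp(-2*I*pi/5))*conj(1) + 1*(exp(-4*I*pi/5))*conj(1) + 1*(exp(4*I*pi/5))*conj(1) + 1*(exp(2*I*pi/5))*conj(1)
  = (1) + (exp(-2*I*pi/5)) + (exp(-4*I*pi/5)) + (exp(4*I*pi/5)) + (exp(2*I*pi/5))
  = 0.
(Exp terms are combined using exp(i*s)*conj(exp(i*t)) = exp(i*(s-t)), and sums of them are collapsed using the identity that for every m > 1 the m distinct m-th roots of unity sum to 0, e.g. 1 + exp(2*I*pi/3) + exp(-2*I*pi/3) = 0.)
Dividing by |G| = 5 gives 0/5 = 0, matching the row-orthogonality relation <chi_4, chi_0> = [chi_4 = chi_0].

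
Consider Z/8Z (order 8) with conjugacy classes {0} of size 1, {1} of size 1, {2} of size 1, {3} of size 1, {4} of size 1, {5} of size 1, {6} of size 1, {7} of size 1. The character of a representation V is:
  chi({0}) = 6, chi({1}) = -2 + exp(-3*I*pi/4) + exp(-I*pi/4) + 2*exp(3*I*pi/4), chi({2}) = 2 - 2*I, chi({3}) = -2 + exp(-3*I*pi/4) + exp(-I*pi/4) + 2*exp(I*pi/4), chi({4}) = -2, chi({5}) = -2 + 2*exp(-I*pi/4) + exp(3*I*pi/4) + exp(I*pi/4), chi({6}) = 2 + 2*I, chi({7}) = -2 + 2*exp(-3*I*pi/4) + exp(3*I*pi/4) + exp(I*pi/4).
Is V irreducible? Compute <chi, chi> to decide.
Not irreducible (reducible): <chi, chi> = 10 > 1.

<chi, chi> = (1/|G|) sum_C |C| * |chi(C)|^2 = (1/8)[1*|6|^2 + 1*|-2 + exp(-3*I*pi/4) + exp(-I*pi/4) + 2*exp(3*I*pi/4)|^2 + 1*|2 - 2*I|^2 + 1*|-2 + exp(-3*I*pi/4) + exp(-I*pi/4) + 2*exp(I*pi/4)|^2 + 1*|-2|^2 + 1*|-2 + 2*exp(-I*pi/4) + exp(3*I*pi/4) + exp(I*pi/4)|^2 + 1*|2 + 2*I|^2 + 1*|-2 + 2*exp(-3*I*pi/4) + exp(3*I*pi/4) + exp(I*pi/4)|^2]
  = (1/8)[(36) + (6 - 6*exp(3*I*pi/4) - 2*exp(I*pi/4) - 2*exp(-I*pi/4) - 6*exp(-3*I*pi/4)) + (8) + (6 - 6*exp(I*pi/4) - 2*exp(3*I*pi/4) - 2*exp(-3*I*pi/4) - 6*exp(-I*pi/4)) + (4) + (6 - 6*exp(I*pi/4) - 2*exp(3*I*pi/4) - 2*exp(-3*I*pi/4) - 6*exp(-I*pi/4)) + (8) + (6 - 6*exp(3*I*pi/4) - 2*exp(I*pi/4) - 2*exp(-I*pi/4) - 6*exp(-3*I*pi/4))] = 80/8 = 10.
(Exp terms are combined using exp(i*s)*conj(exp(i*t)) = exp(i*(s-t)), and sums of them are collapsed using the identity that for every m > 1 the m distinct m-th roots of unity sum to 0, e.g. 1 + exp(2*I*pi/3) + exp(-2*I*pi/3) = 0.)
A character is irreducible iff <chi, chi> = 1, so this representation is reducible.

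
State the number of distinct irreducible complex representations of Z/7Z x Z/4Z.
28

Details: The number of irreducible complex representations of a finite group equals its number of conjugacy classes. Z/7Z x Z/4Z is abelian of order 28, so every element is its own conjugacy class: 28 classes, so Z/7Z x Z/4Z (order 28) has exactly 28 irreducible complex representations.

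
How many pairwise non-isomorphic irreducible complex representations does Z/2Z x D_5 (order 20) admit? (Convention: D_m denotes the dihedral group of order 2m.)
8

The number of irreducible complex representations of a finite group equals its number of conjugacy classes. For a direct product, #classes(G x H) = #classes(G) * #classes(H). Z/2Z has 2 classes (abelian), D_5 has 4 classes, so 2 * 4 = 8, so Z/2Z x D_5 (order 20) has exactly 8 irreducible complex representations.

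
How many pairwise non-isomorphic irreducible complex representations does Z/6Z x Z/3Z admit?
18

Details: The number of irreducible complex representations of a finite group equals its number of conjugacy classes. Z/6Z x Z/3Z is abelian of order 18, so every element is its own conjugacy class: 18 classes, so Z/6Z x Z/3Z (order 18) has exactly 18 irreducible complex representations.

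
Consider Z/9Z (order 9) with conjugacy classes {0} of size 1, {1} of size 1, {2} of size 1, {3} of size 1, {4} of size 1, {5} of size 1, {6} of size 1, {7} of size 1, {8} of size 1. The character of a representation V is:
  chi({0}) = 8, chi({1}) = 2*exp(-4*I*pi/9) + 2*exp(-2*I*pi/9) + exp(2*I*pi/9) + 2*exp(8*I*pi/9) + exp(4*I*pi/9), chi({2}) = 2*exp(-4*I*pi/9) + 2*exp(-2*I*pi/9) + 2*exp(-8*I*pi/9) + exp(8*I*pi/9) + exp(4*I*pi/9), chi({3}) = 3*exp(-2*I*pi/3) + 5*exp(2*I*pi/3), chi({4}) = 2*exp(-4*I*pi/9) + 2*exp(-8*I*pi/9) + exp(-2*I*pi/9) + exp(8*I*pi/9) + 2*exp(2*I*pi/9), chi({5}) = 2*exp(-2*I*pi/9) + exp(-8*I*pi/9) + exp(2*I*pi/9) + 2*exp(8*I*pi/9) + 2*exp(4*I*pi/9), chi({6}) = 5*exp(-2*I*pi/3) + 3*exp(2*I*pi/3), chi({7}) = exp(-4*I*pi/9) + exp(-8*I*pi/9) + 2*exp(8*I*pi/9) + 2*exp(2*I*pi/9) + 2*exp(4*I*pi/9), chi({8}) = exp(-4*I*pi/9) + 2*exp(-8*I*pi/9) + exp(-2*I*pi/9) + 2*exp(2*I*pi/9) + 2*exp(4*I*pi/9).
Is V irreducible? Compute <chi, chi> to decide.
Not irreducible (reducible): <chi, chi> = 14 > 1.

Solution. <chi, chi> = (1/|G|) sum_C |C| * |chi(C)|^2 = (1/9)[1*|8|^2 + 1*|2*exp(-4*I*pi/9) + 2*exp(-2*I*pi/9) + exp(2*I*pi/9) + 2*exp(8*I*pi/9) + exp(4*I*pi/9)|^2 + 1*|2*exp(-4*I*pi/9) + 2*exp(-2*I*pi/9) + 2*exp(-8*I*pi/9) + exp(8*I*pi/9) + exp(4*I*pi/9)|^2 + 1*|3*exp(-2*I*pi/3) + 5*exp(2*I*pi/3)|^2 + 1*|2*exp(-4*I*pi/9) + 2*exp(-8*I*pi/9) + exp(-2*I*pi/9) + exp(8*I*pi/9) + 2*exp(2*I*pi/9)|^2 + 1*|2*exp(-2*I*pi/9) + exp(-8*I*pi/9) + exp(2*I*pi/9) + 2*exp(8*I*pi/9) + 2*exp(4*I*pi/9)|^2 + 1*|5*exp(-2*I*pi/3) + 3*exp(2*I*pi/3)|^2 + 1*|exp(-4*I*pi/9) + exp(-8*I*pi/9) + 2*exp(8*I*pi/9) + 2*exp(2*I*pi/9) + 2*exp(4*I*pi/9)|^2 + 1*|exp(-4*I*pi/9) + 2*exp(-8*I*pi/9) + exp(-2*I*pi/9) + 2*exp(2*I*pi/9) + 2*exp(4*I*pi/9)|^2]
  = (1/9)[(64) + (14 + 10*exp(-2*I*pi/3) + 4*exp(-4*I*pi/9) + 5*exp(-2*I*pi/9) + 6*exp(-8*I*pi/9) + 6*exp(8*I*pi/9) + 5*exp(2*I*pi/9) + 4*exp(4*I*pi/9) + 10*exp(2*I*pi/3)) + (14 + 10*exp(-2*I*pi/3) + 5*exp(-4*I*pi/9) + 6*exp(-2*I*pi/9) + 4*exp(-8*I*pi/9) + 4*exp(8*I*pi/9) + 6*exp(2*I*pi/9) + 5*exp(4*I*pi/9) + 10*exp(2*I*pi/3)) + (19) + (14 + 10*exp(-2*I*pi/3) + 6*exp(-4*I*pi/9) + 4*exp(-2*I*pi/9) + 5*exp(-8*I*pi/9) + 5*exp(8*I*pi/9) + 4*exp(2*I*pi/9) + 6*exp(4*I*pi/9) + 10*exp(2*I*pi/3)) + (14 + 10*exp(-2*I*pi/3) + 6*exp(-4*I*pi/9) + 4*exp(-2*I*pi/9) + 5*exp(-8*I*pi/9) + 5*exp(8*I*pi/9) + 4*exp(2*I*pi/9) + 6*exp(4*I*pi/9) + 10*exp(2*I*pi/3)) + (19) + (14 + 10*exp(-2*I*pi/3) + 5*exp(-4*I*pi/9) + 6*exp(-2*I*pi/9) + 4*exp(-8*I*pi/9) + 4*exp(8*I*pi/9) + 6*exp(2*I*pi/9) + 5*exp(4*I*pi/9) + 10*exp(2*I*pi/3)) + (14 + 10*exp(-2*I*pi/3) + 4*exp(-4*I*pi/9) + 5*exp(-2*I*pi/9) + 6*exp(-8*I*pi/9) + 6*exp(8*I*pi/9) + 5*exp(2*I*pi/9) + 4*exp(4*I*pi/9) + 10*exp(2*I*pi/3))] = 126/9 = 14.
(Exp terms are combined using exp(i*s)*conj(exp(i*t)) = exp(i*(s-t)), and sums of them are collapsed using the identity that for every m > 1 the m distinct m-th roots of unity sum to 0, e.g. 1 + exp(2*I*pi/3) + exp(-2*I*pi/3) = 0.)
A character is irreducible iff <chi, chi> = 1, so this representation is reducible.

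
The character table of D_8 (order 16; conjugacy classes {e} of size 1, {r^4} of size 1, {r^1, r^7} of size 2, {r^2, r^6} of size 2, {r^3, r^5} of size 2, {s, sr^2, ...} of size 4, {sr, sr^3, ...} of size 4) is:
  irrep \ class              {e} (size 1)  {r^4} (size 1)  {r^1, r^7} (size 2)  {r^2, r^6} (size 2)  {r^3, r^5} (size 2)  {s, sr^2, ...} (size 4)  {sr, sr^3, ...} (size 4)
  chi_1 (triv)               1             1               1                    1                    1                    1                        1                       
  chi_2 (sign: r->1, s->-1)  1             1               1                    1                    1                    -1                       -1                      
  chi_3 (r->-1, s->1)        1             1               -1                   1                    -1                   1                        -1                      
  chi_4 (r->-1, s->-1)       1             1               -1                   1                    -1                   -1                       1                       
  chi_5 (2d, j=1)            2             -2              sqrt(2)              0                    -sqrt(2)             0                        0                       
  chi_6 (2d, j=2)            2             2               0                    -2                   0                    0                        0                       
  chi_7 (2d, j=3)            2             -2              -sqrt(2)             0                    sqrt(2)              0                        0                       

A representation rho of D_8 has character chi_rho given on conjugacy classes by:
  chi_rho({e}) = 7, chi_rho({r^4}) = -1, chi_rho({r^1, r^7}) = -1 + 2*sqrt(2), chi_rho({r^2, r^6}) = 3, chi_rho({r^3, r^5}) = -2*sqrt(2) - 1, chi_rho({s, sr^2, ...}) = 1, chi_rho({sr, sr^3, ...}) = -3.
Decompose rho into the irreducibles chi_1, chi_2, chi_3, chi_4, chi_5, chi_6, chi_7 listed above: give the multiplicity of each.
Multiplicities: chi_1: 0, chi_2: 1, chi_3: 2, chi_4: 0, chi_5: 2, chi_6: 0, chi_7: 0.

Use <chi_rho, chi> = (1/|G|) sum_C |C| * chi_rho(C) * conj(chi(C)) with |G| = 16 for each irreducible chi in the table:
  <chi_rho, chi_1> = (1/16)[1*(7)*conj(1) + 1*(-1)*conj(1) + 2*(-1 + 2*sqrt(2))*conj(1) + 2*(3)*conj(1) + 2*(-2*sqrt(2) - 1)*conj(1) + 4*(1)*conj(1) + 4*(-3)*conj(1)]
      = (1/16)[(7) + (-1) + (-2 + 4*sqrt(2)) + (6) + (-4*sqrt(2) - 2) + (4) + (-12)] = 0/16 = 0
  <chi_rho, chi_2> = (1/16)[1*(7)*conj(1) + 1*(-1)*conj(1) + 2*(-1 + 2*sqrt(2))*conj(1) + 2*(3)*conj(1) + 2*(-2*sqrt(2) - 1)*conj(1) + 4*(1)*conj(-1) + 4*(-3)*conj(-1)]
      = (1/16)[(7) + (-1) + (-2 + 4*sqrt(2)) + (6) + (-4*sqrt(2) - 2) + (-4) + (12)] = 16/16 = 1
  <chi_rho, chi_3> = (1/16)[1*(7)*conj(1) + 1*(-1)*conj(1) + 2*(-1 + 2*sqrt(2))*conj(-1) + 2*(3)*conj(1) + 2*(-2*sqrt(2) - 1)*conj(-1) + 4*(1)*conj(1) + 4*(-3)*conj(-1)]
      = (1/16)[(7) + (-1) + (2 - 4*sqrt(2)) + (6) + (2 + 4*sqrt(2)) + (4) + (12)] = 32/16 = 2
  <chi_rho, chi_4> = (1/16)[1*(7)*conj(1) + 1*(-1)*conj(1) + 2*(-1 + 2*sqrt(2))*conj(-1) + 2*(3)*conj(1) + 2*(-2*sqrt(2) - 1)*conj(-1) + 4*(1)*conj(-1) + 4*(-3)*conj(1)]
      = (1/16)[(7) + (-1) + (2 - 4*sqrt(2)) + (6) + (2 + 4*sqrt(2)) + (-4) + (-12)] = 0/16 = 0
  <chi_rho, chi_5> = (1/16)[1*(7)*conj(2) + 1*(-1)*conj(-2) + 2*(-1 + 2*sqrt(2))*conj(sqrt(2)) + 2*(3)*conj(0) + 2*(-2*sqrt(2) - 1)*conj(-sqrt(2)) + 4*(1)*conj(0) + 4*(-3)*conj(0)]
      = (1/16)[(14) + (2) + (8 - 2*sqrt(2)) + (0) + (2*sqrt(2) + 8) + (0) + (0)] = 32/16 = 2
  <chi_rho, chi_6> = (1/16)[1*(7)*conj(2) + 1*(-1)*conj(2) + 2*(-1 + 2*sqrt(2))*conj(0) + 2*(3)*conj(-2) + 2*(-2*sqrt(2) - 1)*conj(0) + 4*(1)*conj(0) + 4*(-3)*conj(0)]
      = (1/16)[(14) + (-2) + (0) + (-12) + (0) + (0) + (0)] = 0/16 = 0
  <chi_rho, chi_7> = (1/16)[1*(7)*conj(2) + 1*(-1)*conj(-2) + 2*(-1 + 2*sqrt(2))*conj(-sqrt(2)) + 2*(3)*conj(0) + 2*(-2*sqrt(2) - 1)*conj(sqrt(2)) + 4*(1)*conj(0) + 4*(-3)*conj(0)]
      = (1/16)[(14) + (2) + (-8 + 2*sqrt(2)) + (0) + (-8 - 2*sqrt(2)) + (0) + (0)] = 0/16 = 0
Dimension check: dim(rho) = sum (mult * dim) = 0*1 + 1*1 + 2*1 + 0*1 + 2*2 + 0*2 + 0*2 = 7 = chi_rho(e) = 7.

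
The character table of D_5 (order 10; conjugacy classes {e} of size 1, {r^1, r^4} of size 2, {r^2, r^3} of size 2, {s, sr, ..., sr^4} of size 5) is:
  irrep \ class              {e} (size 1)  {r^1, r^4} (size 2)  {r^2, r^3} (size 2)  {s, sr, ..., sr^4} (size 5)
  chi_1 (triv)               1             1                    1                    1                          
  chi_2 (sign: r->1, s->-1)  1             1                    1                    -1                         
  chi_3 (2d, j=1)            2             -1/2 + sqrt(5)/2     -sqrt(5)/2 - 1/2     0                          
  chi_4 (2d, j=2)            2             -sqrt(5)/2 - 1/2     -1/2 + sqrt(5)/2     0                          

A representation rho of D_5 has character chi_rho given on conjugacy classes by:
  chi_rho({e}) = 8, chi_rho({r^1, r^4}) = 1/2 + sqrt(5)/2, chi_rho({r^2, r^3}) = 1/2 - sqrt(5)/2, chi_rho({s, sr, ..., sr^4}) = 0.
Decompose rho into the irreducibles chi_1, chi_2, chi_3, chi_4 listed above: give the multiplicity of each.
Multiplicities: chi_1: 1, chi_2: 1, chi_3: 2, chi_4: 1.

Working: Use <chi_rho, chi> = (1/|G|) sum_C |C| * chi_rho(C) * conj(chi(C)) with |G| = 10 for each irreducible chi in the table:
  <chi_rho, chi_1> = (1/10)[1*(8)*conj(1) + 2*(1/2 + sqrt(5)/2)*conj(1) + 2*(1/2 - sqrt(5)/2)*conj(1) + 5*(0)*conj(1)]
      = (1/10)[(8) + (1 + sqrt(5)) + (1 - sqrt(5)) + (0)] = 10/10 = 1
  <chi_rho, chi_2> = (1/10)[1*(8)*conj(1) + 2*(1/2 + sqrt(5)/2)*conj(1) + 2*(1/2 - sqrt(5)/2)*conj(1) + 5*(0)*conj(-1)]
      = (1/10)[(8) + (1 + sqrt(5)) + (1 - sqrt(5)) + (0)] = 10/10 = 1
  <chi_rho, chi_3> = (1/10)[1*(8)*conj(2) + 2*(1/2 + sqrt(5)/2)*conj(-1/2 + sqrt(5)/2) + 2*(1/2 - sqrt(5)/2)*conj(-sqrt(5)/2 - 1/2) + 5*(0)*conj(0)]
      = (1/10)[(16) + (2) + (2) + (0)] = 20/10 = 2
  <chi_rho, chi_4> = (1/10)[1*(8)*conj(2) + 2*(1/2 + sqrt(5)/2)*conj(-sqrt(5)/2 - 1/2) + 2*(1/2 - sqrt(5)/2)*conj(-1/2 + sqrt(5)/2) + 5*(0)*conj(0)]
      = (1/10)[(16) + (-3 - sqrt(5)) + (-3 + sqrt(5)) + (0)] = 10/10 = 1
Dimension check: dim(rho) = sum (mult * dim) = 1*1 + 1*1 + 2*2 + 1*2 = 8 = chi_rho(e) = 8.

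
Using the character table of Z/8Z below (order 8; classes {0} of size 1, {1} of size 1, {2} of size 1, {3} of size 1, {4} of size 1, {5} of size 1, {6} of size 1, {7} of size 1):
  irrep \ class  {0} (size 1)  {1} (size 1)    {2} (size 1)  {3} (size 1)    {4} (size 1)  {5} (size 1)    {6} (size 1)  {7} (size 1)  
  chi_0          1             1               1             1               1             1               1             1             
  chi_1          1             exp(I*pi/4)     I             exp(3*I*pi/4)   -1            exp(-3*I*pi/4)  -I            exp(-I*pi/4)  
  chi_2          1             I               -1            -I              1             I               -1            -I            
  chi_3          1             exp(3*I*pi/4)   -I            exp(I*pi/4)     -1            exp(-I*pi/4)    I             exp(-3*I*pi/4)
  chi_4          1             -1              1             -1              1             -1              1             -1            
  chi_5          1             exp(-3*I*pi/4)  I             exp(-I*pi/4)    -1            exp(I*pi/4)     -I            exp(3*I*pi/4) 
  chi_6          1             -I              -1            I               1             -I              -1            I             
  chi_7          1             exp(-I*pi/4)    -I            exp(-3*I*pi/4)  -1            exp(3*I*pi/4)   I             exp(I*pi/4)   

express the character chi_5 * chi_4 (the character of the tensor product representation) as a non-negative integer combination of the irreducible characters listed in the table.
chi_5 tensor chi_4 = chi_1 (all other irreducibles have multiplicity 0).

Justification: The character of a tensor product is the pointwise product (chi_5 * chi_4)(C) = chi_5(C) * chi_4(C):
  {0}: (1)*(1), {1}: (exp(-3*I*pi/4))*(-1), {2}: (I)*(1), {3}: (exp(-I*pi/4))*(-1), {4}: (-1)*(1), {5}: (exp(I*pi/4))*(-1), {6}: (-I)*(1), {7}: (exp(3*I*pi/4))*(-1)
so (chi_5 * chi_4) takes values
  {0} -> 1, {1} -> -exp(-3*I*pi/4), {2} -> I, {3} -> -exp(-I*pi/4), {4} -> -1, {5} -> -exp(I*pi/4), {6} -> -I, {7} -> -exp(3*I*pi/4).
Now take the inner product of this character with each irreducible chi from the table, <chi_5*chi_4, chi> = (1/8) sum_C |C| (chi_5*chi_4)(C) conj(chi(C)):
  <chi_5*chi_4, chi_0> = (1/8)[1*(1)*conj(1) + 1*(-exp(-3*I*pi/4))*conj(1) + 1*(I)*conj(1) + 1*(-exp(-I*pi/4))*conj(1) + 1*(-1)*conj(1) + 1*(-exp(I*pi/4))*conj(1) + 1*(-I)*conj(1) + 1*(-exp(3*I*pi/4))*conj(1)]
      = (1/8)[(1) + (-exp(-3*I*pi/4)) + (I) + (-exp(-I*pi/4)) + (-1) + (-exp(I*pi/4)) + (-I) + (-exp(3*I*pi/4))] = 0/8 = 0
  <chi_5*chi_4, chi_1> = (1/8)[1*(1)*conj(1) + 1*(-exp(-3*I*pi/4))*conj(exp(I*pi/4)) + 1*(I)*conj(I) + 1*(-exp(-I*pi/4))*conj(exp(3*I*pi/4)) + 1*(-1)*conj(-1) + 1*(-exp(I*pi/4))*conj(exp(-3*I*pi/4)) + 1*(-I)*conj(-I) + 1*(-exp(3*I*pi/4))*conj(exp(-I*pi/4))]
      = (1/8)[(1) + (1) + (1) + (1) + (1) + (1) + (1) + (1)] = 8/8 = 1
  <chi_5*chi_4, chi_2> = (1/8)[1*(1)*conj(1) + 1*(-exp(-3*I*pi/4))*conj(I) + 1*(I)*conj(-1) + 1*(-exp(-I*pi/4))*conj(-I) + 1*(-1)*conj(1) + 1*(-exp(I*pi/4))*conj(I) + 1*(-I)*conj(-1) + 1*(-exp(3*I*pi/4))*conj(-I)]
      = (1/8)[(1) + (exp(-I*pi/4)) + (-I) + (-exp(I*pi/4)) + (-1) + (exp(3*I*pi/4)) + (I) + (-exp(-3*I*pi/4))] = 0/8 = 0
  <chi_5*chi_4, chi_3> = (1/8)[1*(1)*conj(1) + 1*(-exp(-3*I*pi/4))*conj(exp(3*I*pi/4)) + 1*(I)*conj(-I) + 1*(-exp(-I*pi/4))*conj(exp(I*pi/4)) + 1*(-1)*conj(-1) + 1*(-exp(I*pi/4))*conj(exp(-I*pi/4)) + 1*(-I)*conj(I) + 1*(-exp(3*I*pi/4))*conj(exp(-3*I*pi/4))]
      = (1/8)[(1) + (-I) + (-1) + (I) + (1) + (-I) + (-1) + (I)] = 0/8 = 0
  <chi_5*chi_4, chi_4> = (1/8)[1*(1)*conj(1) + 1*(-exp(-3*I*pi/4))*conj(-1) + 1*(I)*conj(1) + 1*(-exp(-I*pi/4))*conj(-1) + 1*(-1)*conj(1) + 1*(-exp(I*pi/4))*conj(-1) + 1*(-I)*conj(1) + 1*(-exp(3*I*pi/4))*conj(-1)]
      = (1/8)[(1) + (exp(-3*I*pi/4)) + (I) + (exp(-I*pi/4)) + (-1) + (exp(I*pi/4)) + (-I) + (exp(3*I*pi/4))] = 0/8 = 0
  <chi_5*chi_4, chi_5> = (1/8)[1*(1)*conj(1) + 1*(-exp(-3*I*pi/4))*conj(exp(-3*I*pi/4)) + 1*(I)*conj(I) + 1*(-exp(-I*pi/4))*conj(exp(-I*pi/4)) + 1*(-1)*conj(-1) + 1*(-exp(I*pi/4))*conj(exp(I*pi/4)) + 1*(-I)*conj(-I) + 1*(-exp(3*I*pi/4))*conj(exp(3*I*pi/4))]
      = (1/8)[(1) + (-1) + (1) + (-1) + (1) + (-1) + (1) + (-1)] = 0/8 = 0
  <chi_5*chi_4, chi_6> = (1/8)[1*(1)*conj(1) + 1*(-exp(-3*I*pi/4))*conj(-I) + 1*(I)*conj(-1) + 1*(-exp(-I*pi/4))*conj(I) + 1*(-1)*conj(1) + 1*(-exp(I*pi/4))*conj(-I) + 1*(-I)*conj(-1) + 1*(-exp(3*I*pi/4))*conj(I)]
      = (1/8)[(1) + (-exp(-I*pi/4)) + (-I) + (exp(I*pi/4)) + (-1) + (-exp(3*I*pi/4)) + (I) + (exp(-3*I*pi/4))] = 0/8 = 0
  <chi_5*chi_4, chi_7> = (1/8)[1*(1)*conj(1) + 1*(-exp(-3*I*pi/4))*conj(exp(-I*pi/4)) + 1*(I)*conj(-I) + 1*(-exp(-I*pi/4))*conj(exp(-3*I*pi/4)) + 1*(-1)*conj(-1) + 1*(-exp(I*pi/4))*conj(exp(3*I*pi/4)) + 1*(-I)*conj(I) + 1*(-exp(3*I*pi/4))*conj(exp(I*pi/4))]
      = (1/8)[(1) + (I) + (-1) + (-I) + (1) + (I) + (-1) + (-I)] = 0/8 = 0
(Exp terms are combined using exp(i*s)*conj(exp(i*t)) = exp(i*(s-t)), and sums of them are collapsed using the identity that for every m > 1 the m distinct m-th roots of unity sum to 0, e.g. 1 + exp(2*I*pi/3) + exp(-2*I*pi/3) = 0.)
Hence the multiplicities are chi_1: 1. Dimension check: dim(chi_5)*dim(chi_4) = 1*1 = 1 and sum (mult * dim) = 1*1 = 1.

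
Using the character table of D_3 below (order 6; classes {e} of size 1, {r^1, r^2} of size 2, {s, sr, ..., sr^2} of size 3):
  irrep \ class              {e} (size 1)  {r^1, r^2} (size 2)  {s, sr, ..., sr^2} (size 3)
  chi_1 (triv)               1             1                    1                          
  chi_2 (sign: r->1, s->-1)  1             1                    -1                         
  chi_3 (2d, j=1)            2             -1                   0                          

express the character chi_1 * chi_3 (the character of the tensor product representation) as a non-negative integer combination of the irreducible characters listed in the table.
chi_1 tensor chi_3 = chi_3 (all other irreducibles have multiplicity 0).

Reasoning: The character of a tensor product is the pointwise product (chi_1 * chi_3)(C) = chi_1(C) * chi_3(C):
  {e}: (1)*(2), {r^1, r^2}: (1)*(-1), {s, sr, ..., sr^2}: (1)*(0)
so (chi_1 * chi_3) takes values
  {e} -> 2, {r^1, r^2} -> -1, {s, sr, ..., sr^2} -> 0.
Now take the inner product of this character with each irreducible chi from the table, <chi_1*chi_3, chi> = (1/6) sum_C |C| (chi_1*chi_3)(C) conj(chi(C)):
  <chi_1*chi_3, chi_1> = (1/6)[1*(2)*conj(1) + 2*(-1)*conj(1) + 3*(0)*conj(1)]
      = (1/6)[(2) + (-2) + (0)] = 0/6 = 0
  <chi_1*chi_3, chi_2> = (1/6)[1*(2)*conj(1) + 2*(-1)*conj(1) + 3*(0)*conj(-1)]
      = (1/6)[(2) + (-2) + (0)] = 0/6 = 0
  <chi_1*chi_3, chi_3> = (1/6)[1*(2)*conj(2) + 2*(-1)*conj(-1) + 3*(0)*conj(0)]
      = (1/6)[(4) + (2) + (0)] = 6/6 = 1
Hence the multiplicities are chi_3: 1. Dimension check: dim(chi_1)*dim(chi_3) = 1*2 = 2 and sum (mult * dim) = 1*2 = 2.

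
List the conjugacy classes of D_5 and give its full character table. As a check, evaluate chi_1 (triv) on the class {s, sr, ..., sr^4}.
Conjugacy classes: {e} of size 1, {r^1, r^4} of size 2, {r^2, r^3} of size 2, {s, sr, ..., sr^4} of size 5.
Character table:
  irrep \ class              {e} (size 1)  {r^1, r^4} (size 2)  {r^2, r^3} (size 2)  {s, sr, ..., sr^4} (size 5)
  chi_1 (triv)               1             1                    1                    1                          
  chi_2 (sign: r->1, s->-1)  1             1                    1                    -1                         
  chi_3 (2d, j=1)            2             -1/2 + sqrt(5)/2     -sqrt(5)/2 - 1/2     0                          
  chi_4 (2d, j=2)            2             -sqrt(5)/2 - 1/2     -1/2 + sqrt(5)/2     0                          

Spot check: chi_1 (triv) on {s, sr, ..., sr^4} = 1.

Working: D_5 has order 2*5 = 10 with 4 conjugacy classes, hence 4 irreducibles. Sum of squared dims 1 + 1 + 4 + 4 = 10 = |G|. Linear characters come from the abelianisation; the 2-dimensional irreps have character r^k -> 2*cos(2*pi*j*k/5), reflections -> 0.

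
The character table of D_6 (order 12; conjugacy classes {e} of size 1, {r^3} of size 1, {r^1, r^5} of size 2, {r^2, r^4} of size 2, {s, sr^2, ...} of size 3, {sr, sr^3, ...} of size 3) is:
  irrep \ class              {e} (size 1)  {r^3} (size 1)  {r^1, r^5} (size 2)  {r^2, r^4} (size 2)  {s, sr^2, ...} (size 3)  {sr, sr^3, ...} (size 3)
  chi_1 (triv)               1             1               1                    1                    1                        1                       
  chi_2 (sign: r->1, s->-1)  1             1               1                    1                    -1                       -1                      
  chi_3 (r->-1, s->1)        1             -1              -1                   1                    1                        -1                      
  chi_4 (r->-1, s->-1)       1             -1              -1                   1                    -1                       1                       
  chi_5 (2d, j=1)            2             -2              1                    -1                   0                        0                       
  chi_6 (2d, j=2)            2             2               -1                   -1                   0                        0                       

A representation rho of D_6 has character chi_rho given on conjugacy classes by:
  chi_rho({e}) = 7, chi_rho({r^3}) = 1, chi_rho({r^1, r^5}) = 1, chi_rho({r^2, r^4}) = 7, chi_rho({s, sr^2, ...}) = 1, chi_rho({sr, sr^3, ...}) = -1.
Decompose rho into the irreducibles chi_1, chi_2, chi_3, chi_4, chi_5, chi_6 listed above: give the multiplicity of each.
Multiplicities: chi_1: 2, chi_2: 2, chi_3: 2, chi_4: 1, chi_5: 0, chi_6: 0.

Explanation: Use <chi_rho, chi> = (1/|G|) sum_C |C| * chi_rho(C) * conj(chi(C)) with |G| = 12 for each irreducible chi in the table:
  <chi_rho, chi_1> = (1/12)[1*(7)*conj(1) + 1*(1)*conj(1) + 2*(1)*conj(1) + 2*(7)*conj(1) + 3*(1)*conj(1) + 3*(-1)*conj(1)]
      = (1/12)[(7) + (1) + (2) + (14) + (3) + (-3)] = 24/12 = 2
  <chi_rho, chi_2> = (1/12)[1*(7)*conj(1) + 1*(1)*conj(1) + 2*(1)*conj(1) + 2*(7)*conj(1) + 3*(1)*conj(-1) + 3*(-1)*conj(-1)]
      = (1/12)[(7) + (1) + (2) + (14) + (-3) + (3)] = 24/12 = 2
  <chi_rho, chi_3> = (1/12)[1*(7)*conj(1) + 1*(1)*conj(-1) + 2*(1)*conj(-1) + 2*(7)*conj(1) + 3*(1)*conj(1) + 3*(-1)*conj(-1)]
      = (1/12)[(7) + (-1) + (-2) + (14) + (3) + (3)] = 24/12 = 2
  <chi_rho, chi_4> = (1/12)[1*(7)*conj(1) + 1*(1)*conj(-1) + 2*(1)*conj(-1) + 2*(7)*conj(1) + 3*(1)*conj(-1) + 3*(-1)*conj(1)]
      = (1/12)[(7) + (-1) + (-2) + (14) + (-3) + (-3)] = 12/12 = 1
  <chi_rho, chi_5> = (1/12)[1*(7)*conj(2) + 1*(1)*conj(-2) + 2*(1)*conj(1) + 2*(7)*conj(-1) + 3*(1)*conj(0) + 3*(-1)*conj(0)]
      = (1/12)[(14) + (-2) + (2) + (-14) + (0) + (0)] = 0/12 = 0
  <chi_rho, chi_6> = (1/12)[1*(7)*conj(2) + 1*(1)*conj(2) + 2*(1)*conj(-1) + 2*(7)*conj(-1) + 3*(1)*conj(0) + 3*(-1)*conj(0)]
      = (1/12)[(14) + (2) + (-2) + (-14) + (0) + (0)] = 0/12 = 0
Dimension check: dim(rho) = sum (mult * dim) = 2*1 + 2*1 + 2*1 + 1*1 + 0*2 + 0*2 = 7 = chi_rho(e) = 7.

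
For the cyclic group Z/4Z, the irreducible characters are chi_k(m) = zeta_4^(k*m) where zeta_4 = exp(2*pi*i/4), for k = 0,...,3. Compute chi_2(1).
chi_2(1) = zeta_4^2 = -1

Solution. chi_2(1) = zeta_4^(2*1) = zeta_4^2. Since zeta_4^4 = 1, this equals zeta_4^2 = exp(2*pi*i*2/4) = -1.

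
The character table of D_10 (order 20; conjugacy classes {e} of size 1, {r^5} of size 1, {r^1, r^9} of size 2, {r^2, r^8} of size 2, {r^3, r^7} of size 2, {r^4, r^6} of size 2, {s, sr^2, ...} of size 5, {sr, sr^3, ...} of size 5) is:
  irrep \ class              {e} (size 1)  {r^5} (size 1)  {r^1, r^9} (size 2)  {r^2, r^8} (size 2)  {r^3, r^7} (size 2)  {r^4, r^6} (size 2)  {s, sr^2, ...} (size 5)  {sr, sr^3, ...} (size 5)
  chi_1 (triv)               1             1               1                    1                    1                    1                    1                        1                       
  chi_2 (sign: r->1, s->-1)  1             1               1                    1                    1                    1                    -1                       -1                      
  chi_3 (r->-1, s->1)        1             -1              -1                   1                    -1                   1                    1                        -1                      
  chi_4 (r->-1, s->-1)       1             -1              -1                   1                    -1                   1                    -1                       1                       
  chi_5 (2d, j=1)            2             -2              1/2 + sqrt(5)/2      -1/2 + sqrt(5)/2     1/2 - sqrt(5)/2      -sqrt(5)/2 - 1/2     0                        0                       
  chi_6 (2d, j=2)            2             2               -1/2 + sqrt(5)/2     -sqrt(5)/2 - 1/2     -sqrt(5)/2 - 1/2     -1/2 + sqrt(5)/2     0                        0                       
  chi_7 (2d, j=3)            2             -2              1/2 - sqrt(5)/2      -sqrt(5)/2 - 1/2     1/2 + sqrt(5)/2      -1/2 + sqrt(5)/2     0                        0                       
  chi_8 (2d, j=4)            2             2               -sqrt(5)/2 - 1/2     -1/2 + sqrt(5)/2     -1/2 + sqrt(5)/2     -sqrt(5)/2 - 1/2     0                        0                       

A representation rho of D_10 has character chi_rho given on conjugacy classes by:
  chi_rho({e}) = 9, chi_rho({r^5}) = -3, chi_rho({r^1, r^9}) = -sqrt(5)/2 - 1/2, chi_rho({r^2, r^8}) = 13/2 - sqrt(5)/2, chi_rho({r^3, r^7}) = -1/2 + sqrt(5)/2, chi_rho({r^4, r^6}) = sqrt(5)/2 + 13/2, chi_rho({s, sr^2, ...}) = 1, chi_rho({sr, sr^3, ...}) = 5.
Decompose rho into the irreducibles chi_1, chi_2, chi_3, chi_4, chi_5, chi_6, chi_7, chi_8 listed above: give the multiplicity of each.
Multiplicities: chi_1: 3, chi_2: 0, chi_3: 1, chi_4: 3, chi_5: 0, chi_6: 0, chi_7: 1, chi_8: 0.

Details: Use <chi_rho, chi> = (1/|G|) sum_C |C| * chi_rho(C) * conj(chi(C)) with |G| = 20 for each irreducible chi in the table:
  <chi_rho, chi_1> = (1/20)[1*(9)*conj(1) + 1*(-3)*conj(1) + 2*(-sqrt(5)/2 - 1/2)*conj(1) + 2*(13/2 - sqrt(5)/2)*conj(1) + 2*(-1/2 + sqrt(5)/2)*conj(1) + 2*(sqrt(5)/2 + 13/2)*conj(1) + 5*(1)*conj(1) + 5*(5)*conj(1)]
      = (1/20)[(9) + (-3) + (-sqrt(5) - 1) + (13 - sqrt(5)) + (-1 + sqrt(5)) + (sqrt(5) + 13) + (5) + (25)] = 60/20 = 3
  <chi_rho, chi_2> = (1/20)[1*(9)*conj(1) + 1*(-3)*conj(1) + 2*(-sqrt(5)/2 - 1/2)*conj(1) + 2*(13/2 - sqrt(5)/2)*conj(1) + 2*(-1/2 + sqrt(5)/2)*conj(1) + 2*(sqrt(5)/2 + 13/2)*conj(1) + 5*(1)*conj(-1) + 5*(5)*conj(-1)]
      = (1/20)[(9) + (-3) + (-sqrt(5) - 1) + (13 - sqrt(5)) + (-1 + sqrt(5)) + (sqrt(5) + 13) + (-5) + (-25)] = 0/20 = 0
  <chi_rho, chi_3> = (1/20)[1*(9)*conj(1) + 1*(-3)*conj(-1) + 2*(-sqrt(5)/2 - 1/2)*conj(-1) + 2*(13/2 - sqrt(5)/2)*conj(1) + 2*(-1/2 + sqrt(5)/2)*conj(-1) + 2*(sqrt(5)/2 + 13/2)*conj(1) + 5*(1)*conj(1) + 5*(5)*conj(-1)]
      = (1/20)[(9) + (3) + (1 + sqrt(5)) + (13 - sqrt(5)) + (1 - sqrt(5)) + (sqrt(5) + 13) + (5) + (-25)] = 20/20 = 1
  <chi_rho, chi_4> = (1/20)[1*(9)*conj(1) + 1*(-3)*conj(-1) + 2*(-sqrt(5)/2 - 1/2)*conj(-1) + 2*(13/2 - sqrt(5)/2)*conj(1) + 2*(-1/2 + sqrt(5)/2)*conj(-1) + 2*(sqrt(5)/2 + 13/2)*conj(1) + 5*(1)*conj(-1) + 5*(5)*conj(1)]
      = (1/20)[(9) + (3) + (1 + sqrt(5)) + (13 - sqrt(5)) + (1 - sqrt(5)) + (sqrt(5) + 13) + (-5) + (25)] = 60/20 = 3
  <chi_rho, chi_5> = (1/20)[1*(9)*conj(2) + 1*(-3)*conj(-2) + 2*(-sqrt(5)/2 - 1/2)*conj(1/2 + sqrt(5)/2) + 2*(13/2 - sqrt(5)/2)*conj(-1/2 + sqrt(5)/2) + 2*(-1/2 + sqrt(5)/2)*conj(1/2 - sqrt(5)/2) + 2*(sqrt(5)/2 + 13/2)*conj(-sqrt(5)/2 - 1/2) + 5*(1)*conj(0) + 5*(5)*conj(0)]
      = (1/20)[(18) + (6) + (-3 - sqrt(5)) + (-9 + 7*sqrt(5)) + (-3 + sqrt(5)) + (-7*sqrt(5) - 9) + (0) + (0)] = 0/20 = 0
  <chi_rho, chi_6> = (1/20)[1*(9)*conj(2) + 1*(-3)*conj(2) + 2*(-sqrt(5)/2 - 1/2)*conj(-1/2 + sqrt(5)/2) + 2*(13/2 - sqrt(5)/2)*conj(-sqrt(5)/2 - 1/2) + 2*(-1/2 + sqrt(5)/2)*conj(-sqrt(5)/2 - 1/2) + 2*(sqrt(5)/2 + 13/2)*conj(-1/2 + sqrt(5)/2) + 5*(1)*conj(0) + 5*(5)*conj(0)]
      = (1/20)[(18) + (-6) + (-2) + (-6*sqrt(5) - 4) + (-2) + (-4 + 6*sqrt(5)) + (0) + (0)] = 0/20 = 0
  <chi_rho, chi_7> = (1/20)[1*(9)*conj(2) + 1*(-3)*conj(-2) + 2*(-sqrt(5)/2 - 1/2)*conj(1/2 - sqrt(5)/2) + 2*(13/2 - sqrt(5)/2)*conj(-sqrt(5)/2 - 1/2) + 2*(-1/2 + sqrt(5)/2)*conj(1/2 + sqrt(5)/2) + 2*(sqrt(5)/2 + 13/2)*conj(-1/2 + sqrt(5)/2) + 5*(1)*conj(0) + 5*(5)*conj(0)]
      = (1/20)[(18) + (6) + (2) + (-6*sqrt(5) - 4) + (2) + (-4 + 6*sqrt(5)) + (0) + (0)] = 20/20 = 1
  <chi_rho, chi_8> = (1/20)[1*(9)*conj(2) + 1*(-3)*conj(2) + 2*(-sqrt(5)/2 - 1/2)*conj(-sqrt(5)/2 - 1/2) + 2*(13/2 - sqrt(5)/2)*conj(-1/2 + sqrt(5)/2) + 2*(-1/2 + sqrt(5)/2)*conj(-1/2 + sqrt(5)/2) + 2*(sqrt(5)/2 + 13/2)*conj(-sqrt(5)/2 - 1/2) + 5*(1)*conj(0) + 5*(5)*conj(0)]
      = (1/20)[(18) + (-6) + (sqrt(5) + 3) + (-9 + 7*sqrt(5)) + (3 - sqrt(5)) + (-7*sqrt(5) - 9) + (0) + (0)] = 0/20 = 0
Dimension check: dim(rho) = sum (mult * dim) = 3*1 + 0*1 + 1*1 + 3*1 + 0*2 + 0*2 + 1*2 + 0*2 = 9 = chi_rho(e) = 9.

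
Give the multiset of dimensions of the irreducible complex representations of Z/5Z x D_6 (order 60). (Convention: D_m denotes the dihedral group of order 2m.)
Dimensions: 1, 1, 1, 1, 1, 1, 1, 1, 1, 1, 1, 1, 1, 1, 1, 1, 1, 1, 1, 1, 2, 2, 2, 2, 2, 2, 2, 2, 2, 2

Details: There are 30 irreducibles (= number of conjugacy classes). Their dimensions d_i satisfy sum d_i^2 = |G| = 60: 1 + 1 + 1 + 1 + 1 + 1 + 1 + 1 + 1 + 1 + 1 + 1 + 1 + 1 + 1 + 1 + 1 + 1 + 1 + 1 + 4 + 4 + 4 + 4 + 4 + 4 + 4 + 4 + 4 + 4 = 60. (For the product with Z/5Z: each of the 5 1-dim characters of Z/5Z tensors with each irrep of D_6, giving 5 copies of each D_6-dimension.)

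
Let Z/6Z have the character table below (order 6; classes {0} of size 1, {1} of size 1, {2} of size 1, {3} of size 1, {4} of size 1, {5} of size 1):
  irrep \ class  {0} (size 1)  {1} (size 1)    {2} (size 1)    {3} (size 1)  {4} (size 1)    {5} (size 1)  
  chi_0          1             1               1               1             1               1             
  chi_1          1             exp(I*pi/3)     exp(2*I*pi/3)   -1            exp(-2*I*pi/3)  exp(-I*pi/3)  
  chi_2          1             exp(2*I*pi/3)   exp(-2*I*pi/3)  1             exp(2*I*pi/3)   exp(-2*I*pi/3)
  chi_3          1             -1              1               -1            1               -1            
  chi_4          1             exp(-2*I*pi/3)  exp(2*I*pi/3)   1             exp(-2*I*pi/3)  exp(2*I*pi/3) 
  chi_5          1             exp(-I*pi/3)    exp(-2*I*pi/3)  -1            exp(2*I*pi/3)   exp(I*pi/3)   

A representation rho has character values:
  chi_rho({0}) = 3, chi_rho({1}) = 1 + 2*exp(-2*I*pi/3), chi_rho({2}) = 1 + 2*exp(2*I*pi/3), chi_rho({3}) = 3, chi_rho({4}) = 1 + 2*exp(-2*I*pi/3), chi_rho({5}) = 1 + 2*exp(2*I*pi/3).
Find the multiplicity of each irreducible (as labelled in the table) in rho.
Multiplicities: chi_0: 1, chi_1: 0, chi_2: 0, chi_3: 0, chi_4: 2, chi_5: 0.

Argument: Use <chi_rho, chi> = (1/|G|) sum_C |C| * chi_rho(C) * conj(chi(C)) with |G| = 6 for each irreducible chi in the table:
  <chi_rho, chi_0> = (1/6)[1*(3)*conj(1) + 1*(1 + 2*exp(-2*I*pi/3))*conj(1) + 1*(1 + 2*exp(2*I*pi/3))*conj(1) + 1*(3)*conj(1) + 1*(1 + 2*exp(-2*I*pi/3))*conj(1) + 1*(1 + 2*exp(2*I*pi/3))*conj(1)]
      = (1/6)[(3) + (1 + 2*exp(-2*I*pi/3)) + (1 + 2*exp(2*I*pi/3)) + (3) + (1 + 2*exp(-2*I*pi/3)) + (1 + 2*exp(2*I*pi/3))] = 6/6 = 1
  <chi_rho, chi_1> = (1/6)[1*(3)*conj(1) + 1*(1 + 2*exp(-2*I*pi/3))*conj(exp(I*pi/3)) + 1*(1 + 2*exp(2*I*pi/3))*conj(exp(2*I*pi/3)) + 1*(3)*conj(-1) + 1*(1 + 2*exp(-2*I*pi/3))*conj(exp(-2*I*pi/3)) + 1*(1 + 2*exp(2*I*pi/3))*conj(exp(-I*pi/3))]
      = (1/6)[(3) + (-2 + exp(-I*pi/3)) + (2 + exp(-2*I*pi/3)) + (-3) + (2 + exp(2*I*pi/3)) + (-2 + exp(I*pi/3))] = 0/6 = 0
  <chi_rho, chi_2> = (1/6)[1*(3)*conj(1) + 1*(1 + 2*exp(-2*I*pi/3))*conj(exp(2*I*pi/3)) + 1*(1 + 2*exp(2*I*pi/3))*conj(exp(-2*I*pi/3)) + 1*(3)*conj(1) + 1*(1 + 2*exp(-2*I*pi/3))*conj(exp(2*I*pi/3)) + 1*(1 + 2*exp(2*I*pi/3))*conj(exp(-2*I*pi/3))]
      = (1/6)[(3) + (exp(-2*I*pi/3) + 2*exp(2*I*pi/3)) + (2*exp(-2*I*pi/3) + exp(2*I*pi/3)) + (3) + (exp(-2*I*pi/3) + 2*exp(2*I*pi/3)) + (2*exp(-2*I*pi/3) + exp(2*I*pi/3))] = 0/6 = 0
  <chi_rho, chi_3> = (1/6)[1*(3)*conj(1) + 1*(1 + 2*exp(-2*I*pi/3))*conj(-1) + 1*(1 + 2*exp(2*I*pi/3))*conj(1) + 1*(3)*conj(-1) + 1*(1 + 2*exp(-2*I*pi/3))*conj(1) + 1*(1 + 2*exp(2*I*pi/3))*conj(-1)]
      = (1/6)[(3) + (-1 - 2*exp(-2*I*pi/3)) + (1 + 2*exp(2*I*pi/3)) + (-3) + (1 + 2*exp(-2*I*pi/3)) + (-1 - 2*exp(2*I*pi/3))] = 0/6 = 0
  <chi_rho, chi_4> = (1/6)[1*(3)*conj(1) + 1*(1 + 2*exp(-2*I*pi/3))*conj(exp(-2*I*pi/3)) + 1*(1 + 2*exp(2*I*pi/3))*conj(exp(2*I*pi/3)) + 1*(3)*conj(1) + 1*(1 + 2*exp(-2*I*pi/3))*conj(exp(-2*I*pi/3)) + 1*(1 + 2*exp(2*I*pi/3))*conj(exp(2*I*pi/3))]
      = (1/6)[(3) + (2 + exp(2*I*pi/3)) + (2 + exp(-2*I*pi/3)) + (3) + (2 + exp(2*I*pi/3)) + (2 + exp(-2*I*pi/3))] = 12/6 = 2
  <chi_rho, chi_5> = (1/6)[1*(3)*conj(1) + 1*(1 + 2*exp(-2*I*pi/3))*conj(exp(-I*pi/3)) + 1*(1 + 2*exp(2*I*pi/3))*conj(exp(-2*I*pi/3)) + 1*(3)*conj(-1) + 1*(1 + 2*exp(-2*I*pi/3))*conj(exp(2*I*pi/3)) + 1*(1 + 2*exp(2*I*pi/3))*conj(exp(I*pi/3))]
      = (1/6)[(3) + (2*exp(-I*pi/3) + exp(I*pi/3)) + (2*exp(-2*I*pi/3) + exp(2*I*pi/3)) + (-3) + (exp(-2*I*pi/3) + 2*exp(2*I*pi/3)) + (exp(-I*pi/3) + 2*exp(I*pi/3))] = 0/6 = 0
(Exp terms are combined using exp(i*s)*conj(exp(i*t)) = exp(i*(s-t)), and sums of them are collapsed using the identity that for every m > 1 the m distinct m-th roots of unity sum to 0, e.g. 1 + exp(2*I*pi/3) + exp(-2*I*pi/3) = 0.)
Dimension check: dim(rho) = sum (mult * dim) = 1*1 + 0*1 + 0*1 + 0*1 + 2*1 + 0*1 = 3 = chi_rho(e) = 3.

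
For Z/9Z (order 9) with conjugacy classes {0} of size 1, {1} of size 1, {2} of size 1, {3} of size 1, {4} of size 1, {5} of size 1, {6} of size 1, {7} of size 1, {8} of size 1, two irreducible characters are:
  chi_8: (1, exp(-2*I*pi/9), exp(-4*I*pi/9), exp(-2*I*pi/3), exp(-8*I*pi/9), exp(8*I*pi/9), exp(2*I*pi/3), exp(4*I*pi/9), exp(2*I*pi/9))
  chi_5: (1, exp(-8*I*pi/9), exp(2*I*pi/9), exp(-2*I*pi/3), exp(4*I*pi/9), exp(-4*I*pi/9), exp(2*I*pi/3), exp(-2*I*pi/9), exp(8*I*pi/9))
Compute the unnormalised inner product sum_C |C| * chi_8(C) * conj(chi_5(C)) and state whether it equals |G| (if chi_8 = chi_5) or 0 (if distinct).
Sum = 0; so <chi_8, chi_5> = 0 (distinct irreducibles are orthogonal).

Why: Compute term by term over conjugacy classes (|C| * chi_8(C) * conj(chi_5(C))):
  1*(1)*conj(1) + 1*(exp(-2*I*pi/9))*conj(exp(-8*I*pi/9)) + 1*(exp(-4*I*pi/9))*conj(exp(2*I*pi/9)) + 1*(exp(-2*I*pi/3))*conj(exp(-2*I*pi/3)) + 1*(exp(-8*I*pi/9))*conj(exp(4*I*pi/9)) + 1*(exp(8*I*pi/9))*conj(exp(-4*I*pi/9)) + 1*(exp(2*I*pi/3))*conj(exp(2*I*pi/3)) + 1*(exp(4*I*pi/9))*conj(exp(-2*I*pi/9)) + 1*(exp(2*I*pi/9))*conj(exp(8*I*pi/9))
  = (1) + (exp(2*I*pi/3)) + (exp(-2*I*pi/3)) + (1) + (exp(2*I*pi/3)) + (exp(-2*I*pi/3)) + (1) + (exp(2*I*pi/3)) + (exp(-2*I*pi/3))
  = 0.
(Exp terms are combined using exp(i*s)*conj(exp(i*t)) = exp(i*(s-t)), and sums of them are collapsed using the identity that for every m > 1 the m distinct m-th roots of unity sum to 0, e.g. 1 + exp(2*I*pi/3) + exp(-2*I*pi/3) = 0.)
Dividing by |G| = 9 gives 0/9 = 0, matching the row-orthogonality relation <chi_8, chi_5> = [chi_8 = chi_5].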